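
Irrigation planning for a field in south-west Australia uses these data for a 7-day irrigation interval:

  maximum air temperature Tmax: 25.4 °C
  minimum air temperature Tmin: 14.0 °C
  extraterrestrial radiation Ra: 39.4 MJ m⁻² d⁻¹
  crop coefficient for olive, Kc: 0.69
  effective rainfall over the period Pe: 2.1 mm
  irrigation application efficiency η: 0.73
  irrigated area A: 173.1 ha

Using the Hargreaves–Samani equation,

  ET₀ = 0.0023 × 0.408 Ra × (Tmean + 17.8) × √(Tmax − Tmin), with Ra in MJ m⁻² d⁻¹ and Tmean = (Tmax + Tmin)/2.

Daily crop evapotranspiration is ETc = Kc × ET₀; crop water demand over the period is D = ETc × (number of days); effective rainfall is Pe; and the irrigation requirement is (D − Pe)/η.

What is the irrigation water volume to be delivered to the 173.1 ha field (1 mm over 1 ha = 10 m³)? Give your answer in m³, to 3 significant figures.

Tmean = (25.4 + 14.0)/2 = 19.70 °C
0.408 Ra = 0.408 × 39.4 = 16.0752 mm/d equivalent
ET₀ = 0.0023 × 16.0752 × (19.70 + 17.8) × √11.4 = 0.0023 × 16.0752 × 37.50 × 3.3764 = 4.6813 mm/d
ETc = Kc × ET₀ = 0.69 × 4.6813 = 3.2301 mm/d
Crop demand D = ETc × 7 d = 3.2301 × 7 = 22.611 mm
D − Pe = 22.611 − 2.1 = 20.511 mm
Gross irrigation = 20.511 / 0.73 = 28.097 mm
Volume = 28.097 mm × 173.1 ha × 10 = 48635.9 m³

48600 m³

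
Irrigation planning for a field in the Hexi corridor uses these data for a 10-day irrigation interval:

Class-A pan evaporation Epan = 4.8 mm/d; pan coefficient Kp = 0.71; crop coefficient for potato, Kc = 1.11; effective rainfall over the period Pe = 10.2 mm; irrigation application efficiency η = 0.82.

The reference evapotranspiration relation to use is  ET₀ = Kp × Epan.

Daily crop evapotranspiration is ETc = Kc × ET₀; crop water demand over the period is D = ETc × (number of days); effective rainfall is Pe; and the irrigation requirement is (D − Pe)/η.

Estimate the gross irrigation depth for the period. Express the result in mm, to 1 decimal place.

ET₀ = 0.71 × 4.8 = 3.4080 mm/d
ETc = Kc × ET₀ = 1.11 × 3.4080 = 3.7829 mm/d
Crop demand D = ETc × 10 d = 3.7829 × 10 = 37.829 mm
D − Pe = 37.829 − 10.2 = 27.629 mm
Gross irrigation = 27.629 / 0.82 = 33.694 mm

33.7 mm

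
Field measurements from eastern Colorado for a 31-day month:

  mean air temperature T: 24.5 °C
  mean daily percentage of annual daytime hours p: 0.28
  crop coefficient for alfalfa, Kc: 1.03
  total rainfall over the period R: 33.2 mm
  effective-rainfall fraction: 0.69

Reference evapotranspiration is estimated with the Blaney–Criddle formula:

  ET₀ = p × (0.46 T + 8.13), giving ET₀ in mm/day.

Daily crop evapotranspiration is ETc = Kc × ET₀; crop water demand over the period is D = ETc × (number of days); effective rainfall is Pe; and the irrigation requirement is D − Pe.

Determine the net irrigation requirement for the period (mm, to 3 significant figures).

151 mm

ET₀ = 0.28 × (0.46 × 24.5 + 8.13) = 0.28 × 19.400 = 5.4320 mm/d
ETc = Kc × ET₀ = 1.03 × 5.4320 = 5.5950 mm/d
Crop demand D = ETc × 31 d = 5.5950 × 31 = 173.445 mm
Pe = 0.69 × 33.2 = 22.908 mm
D − Pe = 173.445 − 22.908 = 150.537 mm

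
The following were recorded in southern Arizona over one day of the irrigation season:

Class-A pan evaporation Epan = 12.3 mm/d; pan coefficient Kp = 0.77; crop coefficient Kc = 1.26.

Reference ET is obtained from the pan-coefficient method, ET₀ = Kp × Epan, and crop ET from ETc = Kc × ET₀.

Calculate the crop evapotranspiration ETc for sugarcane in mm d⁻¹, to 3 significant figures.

11.9 mm d⁻¹

ET₀ = 0.77 × 12.3 = 9.4710 mm/d
ETc = Kc × ET₀ = 1.26 × 9.4710 = 11.9335 mm/d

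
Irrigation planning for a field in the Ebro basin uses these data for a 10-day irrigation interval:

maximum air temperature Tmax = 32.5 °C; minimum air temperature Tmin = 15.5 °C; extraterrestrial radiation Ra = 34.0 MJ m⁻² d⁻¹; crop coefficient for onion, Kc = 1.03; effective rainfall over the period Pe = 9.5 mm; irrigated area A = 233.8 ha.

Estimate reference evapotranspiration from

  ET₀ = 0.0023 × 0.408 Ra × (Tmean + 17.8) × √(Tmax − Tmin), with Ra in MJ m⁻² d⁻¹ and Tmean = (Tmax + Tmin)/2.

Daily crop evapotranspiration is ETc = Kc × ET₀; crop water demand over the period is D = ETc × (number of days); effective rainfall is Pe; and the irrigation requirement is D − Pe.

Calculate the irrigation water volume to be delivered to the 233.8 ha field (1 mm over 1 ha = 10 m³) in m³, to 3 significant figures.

Tmean = (32.5 + 15.5)/2 = 24.00 °C
0.408 Ra = 0.408 × 34.0 = 13.8720 mm/d equivalent
ET₀ = 0.0023 × 13.8720 × (24.00 + 17.8) × √17.0 = 0.0023 × 13.8720 × 41.80 × 4.1231 = 5.4988 mm/d
ETc = Kc × ET₀ = 1.03 × 5.4988 = 5.6638 mm/d
Crop demand D = ETc × 10 d = 5.6638 × 10 = 56.638 mm
D − Pe = 56.638 − 9.5 = 47.138 mm
Volume = 47.138 mm × 233.8 ha × 10 = 110208.6 m³

110000 m³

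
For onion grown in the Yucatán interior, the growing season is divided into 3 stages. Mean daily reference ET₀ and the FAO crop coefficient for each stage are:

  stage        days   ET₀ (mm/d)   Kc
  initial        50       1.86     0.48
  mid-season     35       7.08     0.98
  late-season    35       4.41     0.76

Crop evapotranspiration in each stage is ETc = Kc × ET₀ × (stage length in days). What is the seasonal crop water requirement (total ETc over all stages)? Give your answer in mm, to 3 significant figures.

405 mm

initial: 0.48 × 1.86 × 50 = 44.64 mm
mid-season: 0.98 × 7.08 × 35 = 242.84 mm
late-season: 0.76 × 4.41 × 35 = 117.31 mm
Seasonal total = 404.79 mm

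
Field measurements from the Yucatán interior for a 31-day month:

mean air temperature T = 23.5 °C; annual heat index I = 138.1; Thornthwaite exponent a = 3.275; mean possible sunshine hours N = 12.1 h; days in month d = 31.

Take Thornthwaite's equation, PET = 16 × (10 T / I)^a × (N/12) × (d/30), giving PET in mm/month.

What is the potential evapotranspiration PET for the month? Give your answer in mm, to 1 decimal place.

95.1 mm

10T/I = 10 × 23.5 / 138.1 = 1.7017
(10T/I)^a = 1.7017^3.275 = 5.7035
Uncorrected PET = 16 × 5.7035 = 91.256 mm
Correction = (N/12)(d/30) = (12.1/12)(31/30) = 1.0419
PET = 91.256 × 1.0419 = 95.080 mm/month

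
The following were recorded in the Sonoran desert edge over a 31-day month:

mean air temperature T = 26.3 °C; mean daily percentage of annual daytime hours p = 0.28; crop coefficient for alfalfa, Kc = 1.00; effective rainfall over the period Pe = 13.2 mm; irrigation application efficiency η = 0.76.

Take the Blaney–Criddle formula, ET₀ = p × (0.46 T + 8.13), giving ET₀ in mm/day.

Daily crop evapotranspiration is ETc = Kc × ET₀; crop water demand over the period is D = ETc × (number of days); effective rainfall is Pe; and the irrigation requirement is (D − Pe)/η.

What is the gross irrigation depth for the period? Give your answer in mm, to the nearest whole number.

214 mm

ET₀ = 0.28 × (0.46 × 26.3 + 8.13) = 0.28 × 20.228 = 5.6638 mm/d
ETc = Kc × ET₀ = 1.00 × 5.6638 = 5.6638 mm/d
Crop demand D = ETc × 31 d = 5.6638 × 31 = 175.578 mm
D − Pe = 175.578 − 13.2 = 162.378 mm
Gross irrigation = 162.378 / 0.76 = 213.655 mm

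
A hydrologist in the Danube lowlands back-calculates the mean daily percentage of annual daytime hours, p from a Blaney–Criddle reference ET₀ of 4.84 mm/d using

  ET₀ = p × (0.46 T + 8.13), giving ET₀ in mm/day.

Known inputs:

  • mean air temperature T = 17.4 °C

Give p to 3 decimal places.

p = ET₀ / (0.46 T + 8.13) = 4.84 / (0.46 × 17.4 + 8.13) = 4.84 / 16.134 = 0.3000

0.300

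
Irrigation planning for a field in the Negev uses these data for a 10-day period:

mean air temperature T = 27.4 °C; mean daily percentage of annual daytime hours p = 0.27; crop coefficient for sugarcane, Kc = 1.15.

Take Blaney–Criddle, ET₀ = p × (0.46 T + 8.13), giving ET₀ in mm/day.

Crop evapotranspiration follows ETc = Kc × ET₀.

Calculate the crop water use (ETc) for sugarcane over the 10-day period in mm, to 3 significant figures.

ET₀ = 0.27 × (0.46 × 27.4 + 8.13) = 0.27 × 20.734 = 5.5982 mm/d
ETc = Kc × ET₀ = 1.15 × 5.5982 = 6.4379 mm/d
Over 10 days: 6.4379 × 10 = 64.379 mm

64.4 mm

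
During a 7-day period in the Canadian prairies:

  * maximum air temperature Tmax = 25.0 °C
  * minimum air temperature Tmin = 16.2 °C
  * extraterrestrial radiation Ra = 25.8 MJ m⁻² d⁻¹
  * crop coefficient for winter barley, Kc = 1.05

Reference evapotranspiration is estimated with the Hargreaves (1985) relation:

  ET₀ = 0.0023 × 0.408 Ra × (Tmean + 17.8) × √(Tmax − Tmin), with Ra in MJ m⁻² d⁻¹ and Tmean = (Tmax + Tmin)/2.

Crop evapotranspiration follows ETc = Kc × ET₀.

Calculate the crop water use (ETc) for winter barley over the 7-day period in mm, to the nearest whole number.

20 mm

Tmean = (25.0 + 16.2)/2 = 20.60 °C
0.408 Ra = 0.408 × 25.8 = 10.5264 mm/d equivalent
ET₀ = 0.0023 × 10.5264 × (20.60 + 17.8) × √8.8 = 0.0023 × 10.5264 × 38.40 × 2.9665 = 2.7579 mm/d
ETc = Kc × ET₀ = 1.05 × 2.7579 = 2.8958 mm/d
Over 7 days: 2.8958 × 7 = 20.271 mm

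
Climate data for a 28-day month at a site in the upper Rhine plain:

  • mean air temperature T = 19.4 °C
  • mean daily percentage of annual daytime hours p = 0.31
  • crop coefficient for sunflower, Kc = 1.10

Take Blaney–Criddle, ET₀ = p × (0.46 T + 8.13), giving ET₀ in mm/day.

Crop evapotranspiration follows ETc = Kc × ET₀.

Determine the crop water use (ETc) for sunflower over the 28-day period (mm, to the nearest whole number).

ET₀ = 0.31 × (0.46 × 19.4 + 8.13) = 0.31 × 17.054 = 5.2867 mm/d
ETc = Kc × ET₀ = 1.10 × 5.2867 = 5.8154 mm/d
Over 28 days: 5.8154 × 28 = 162.831 mm

163 mm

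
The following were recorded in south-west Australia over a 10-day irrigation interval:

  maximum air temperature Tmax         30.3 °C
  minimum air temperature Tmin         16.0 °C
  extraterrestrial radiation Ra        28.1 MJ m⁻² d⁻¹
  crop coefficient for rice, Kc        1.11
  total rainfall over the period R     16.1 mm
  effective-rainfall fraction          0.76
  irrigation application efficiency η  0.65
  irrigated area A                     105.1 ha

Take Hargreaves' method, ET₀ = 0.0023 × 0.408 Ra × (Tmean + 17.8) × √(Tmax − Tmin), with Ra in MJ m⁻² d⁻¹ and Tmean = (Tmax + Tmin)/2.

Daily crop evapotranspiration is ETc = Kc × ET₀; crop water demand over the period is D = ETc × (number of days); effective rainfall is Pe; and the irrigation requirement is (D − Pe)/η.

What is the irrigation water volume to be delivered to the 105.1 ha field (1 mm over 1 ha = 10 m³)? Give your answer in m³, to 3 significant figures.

Tmean = (30.3 + 16.0)/2 = 23.15 °C
0.408 Ra = 0.408 × 28.1 = 11.4648 mm/d equivalent
ET₀ = 0.0023 × 11.4648 × (23.15 + 17.8) × √14.3 = 0.0023 × 11.4648 × 40.95 × 3.7815 = 4.0833 mm/d
ETc = Kc × ET₀ = 1.11 × 4.0833 = 4.5325 mm/d
Crop demand D = ETc × 10 d = 4.5325 × 10 = 45.325 mm
Pe = 0.76 × 16.1 = 12.236 mm
D − Pe = 45.325 − 12.236 = 33.089 mm
Gross irrigation = 33.089 / 0.65 = 50.906 mm
Volume = 50.906 mm × 105.1 ha × 10 = 53502.2 m³

53500 m³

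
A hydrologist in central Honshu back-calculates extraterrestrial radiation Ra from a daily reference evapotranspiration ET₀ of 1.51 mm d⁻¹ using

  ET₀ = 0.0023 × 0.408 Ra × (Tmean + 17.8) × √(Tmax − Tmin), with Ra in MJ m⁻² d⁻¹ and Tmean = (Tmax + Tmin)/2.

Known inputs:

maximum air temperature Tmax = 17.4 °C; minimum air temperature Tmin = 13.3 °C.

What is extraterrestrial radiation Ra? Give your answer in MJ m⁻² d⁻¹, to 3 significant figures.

Tmean = (17.4+13.3)/2 = 15.35 °C; ΔT = 4.1
Ra = ET₀ / [0.0023 × 0.408 × (Tmean+17.8) × √ΔT]
   = 1.51 / (0.0023 × 0.408 × 33.15 × 2.0248) = 23.973 MJ m⁻² d⁻¹

24.0 MJ m⁻² d⁻¹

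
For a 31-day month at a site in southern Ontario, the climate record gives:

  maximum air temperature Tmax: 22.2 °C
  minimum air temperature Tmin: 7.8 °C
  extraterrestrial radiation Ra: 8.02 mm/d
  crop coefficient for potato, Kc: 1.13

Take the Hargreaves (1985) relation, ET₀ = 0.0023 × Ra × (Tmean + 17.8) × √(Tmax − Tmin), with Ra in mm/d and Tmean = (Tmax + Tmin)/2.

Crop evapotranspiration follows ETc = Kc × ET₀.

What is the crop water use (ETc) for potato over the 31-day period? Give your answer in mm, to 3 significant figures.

80.4 mm

Tmean = (22.2 + 7.8)/2 = 15.00 °C
ET₀ = 0.0023 × 8.02 × (15.00 + 17.8) × √14.4 = 0.0023 × 8.02 × 32.80 × 3.7947 = 2.2959 mm/d
ETc = Kc × ET₀ = 1.13 × 2.2959 = 2.5944 mm/d
Over 31 days: 2.5944 × 31 = 80.426 mm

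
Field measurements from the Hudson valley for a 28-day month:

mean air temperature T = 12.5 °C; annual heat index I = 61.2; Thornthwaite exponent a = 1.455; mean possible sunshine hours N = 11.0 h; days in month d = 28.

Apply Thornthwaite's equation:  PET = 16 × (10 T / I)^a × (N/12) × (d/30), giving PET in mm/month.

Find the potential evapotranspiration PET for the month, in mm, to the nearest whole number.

10T/I = 10 × 12.5 / 61.2 = 2.0425
(10T/I)^a = 2.0425^1.455 = 2.8267
Uncorrected PET = 16 × 2.8267 = 45.227 mm
Correction = (N/12)(d/30) = (11.0/12)(28/30) = 0.8556
PET = 45.227 × 0.8556 = 38.696 mm/month

39 mm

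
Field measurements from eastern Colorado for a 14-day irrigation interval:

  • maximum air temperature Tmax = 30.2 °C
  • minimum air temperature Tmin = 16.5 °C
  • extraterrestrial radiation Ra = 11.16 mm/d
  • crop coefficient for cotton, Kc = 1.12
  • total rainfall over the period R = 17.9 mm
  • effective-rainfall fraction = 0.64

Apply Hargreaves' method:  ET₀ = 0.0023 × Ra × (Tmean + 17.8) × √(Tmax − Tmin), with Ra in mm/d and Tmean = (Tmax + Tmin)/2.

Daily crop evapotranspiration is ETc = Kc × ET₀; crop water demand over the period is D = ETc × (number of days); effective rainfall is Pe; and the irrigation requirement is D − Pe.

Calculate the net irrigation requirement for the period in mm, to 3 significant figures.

Tmean = (30.2 + 16.5)/2 = 23.35 °C
ET₀ = 0.0023 × 11.16 × (23.35 + 17.8) × √13.7 = 0.0023 × 11.16 × 41.15 × 3.7014 = 3.9096 mm/d
ETc = Kc × ET₀ = 1.12 × 3.9096 = 4.3788 mm/d
Crop demand D = ETc × 14 d = 4.3788 × 14 = 61.303 mm
Pe = 0.64 × 17.9 = 11.456 mm
D − Pe = 61.303 − 11.456 = 49.847 mm

49.8 mm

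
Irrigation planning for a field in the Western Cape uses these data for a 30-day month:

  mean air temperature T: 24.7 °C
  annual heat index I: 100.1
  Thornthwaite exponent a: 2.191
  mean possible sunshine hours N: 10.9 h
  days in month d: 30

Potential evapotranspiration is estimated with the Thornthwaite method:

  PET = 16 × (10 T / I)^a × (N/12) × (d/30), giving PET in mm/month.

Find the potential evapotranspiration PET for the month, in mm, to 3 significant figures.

10T/I = 10 × 24.7 / 100.1 = 2.4675
(10T/I)^a = 2.4675^2.191 = 7.2349
Uncorrected PET = 16 × 7.2349 = 115.758 mm
Correction = (N/12)(d/30) = (10.9/12)(30/30) = 0.9083
PET = 115.758 × 0.9083 = 105.143 mm/month

105 mm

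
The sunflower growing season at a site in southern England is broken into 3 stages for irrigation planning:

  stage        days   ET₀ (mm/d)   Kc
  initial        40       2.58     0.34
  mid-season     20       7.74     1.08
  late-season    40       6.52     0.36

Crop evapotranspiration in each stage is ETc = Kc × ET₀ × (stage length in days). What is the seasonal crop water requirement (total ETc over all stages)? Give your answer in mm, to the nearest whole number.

initial: 0.34 × 2.58 × 40 = 35.09 mm
mid-season: 1.08 × 7.74 × 20 = 167.18 mm
late-season: 0.36 × 6.52 × 40 = 93.89 mm
Seasonal total = 296.16 mm

296 mm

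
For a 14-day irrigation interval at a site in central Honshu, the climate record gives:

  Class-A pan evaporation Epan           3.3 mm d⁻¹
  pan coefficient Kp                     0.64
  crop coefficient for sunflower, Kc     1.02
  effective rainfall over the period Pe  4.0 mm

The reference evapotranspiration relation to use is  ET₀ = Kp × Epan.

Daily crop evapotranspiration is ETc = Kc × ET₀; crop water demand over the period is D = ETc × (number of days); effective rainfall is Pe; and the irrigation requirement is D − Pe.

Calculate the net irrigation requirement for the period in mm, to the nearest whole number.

26 mm

ET₀ = 0.64 × 3.3 = 2.1120 mm/d
ETc = Kc × ET₀ = 1.02 × 2.1120 = 2.1542 mm/d
Crop demand D = ETc × 14 d = 2.1542 × 14 = 30.159 mm
D − Pe = 30.159 − 4.0 = 26.159 mm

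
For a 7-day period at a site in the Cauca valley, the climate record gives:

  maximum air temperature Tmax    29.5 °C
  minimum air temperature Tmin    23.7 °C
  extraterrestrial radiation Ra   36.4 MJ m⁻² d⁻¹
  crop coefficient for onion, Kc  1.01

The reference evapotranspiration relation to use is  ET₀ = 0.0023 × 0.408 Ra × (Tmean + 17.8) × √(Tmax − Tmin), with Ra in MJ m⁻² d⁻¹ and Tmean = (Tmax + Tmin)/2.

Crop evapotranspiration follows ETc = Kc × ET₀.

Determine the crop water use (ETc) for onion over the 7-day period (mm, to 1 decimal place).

Tmean = (29.5 + 23.7)/2 = 26.60 °C
0.408 Ra = 0.408 × 36.4 = 14.8512 mm/d equivalent
ET₀ = 0.0023 × 14.8512 × (26.60 + 17.8) × √5.8 = 0.0023 × 14.8512 × 44.40 × 2.4083 = 3.6524 mm/d
ETc = Kc × ET₀ = 1.01 × 3.6524 = 3.6889 mm/d
Over 7 days: 3.6889 × 7 = 25.822 mm

25.8 mm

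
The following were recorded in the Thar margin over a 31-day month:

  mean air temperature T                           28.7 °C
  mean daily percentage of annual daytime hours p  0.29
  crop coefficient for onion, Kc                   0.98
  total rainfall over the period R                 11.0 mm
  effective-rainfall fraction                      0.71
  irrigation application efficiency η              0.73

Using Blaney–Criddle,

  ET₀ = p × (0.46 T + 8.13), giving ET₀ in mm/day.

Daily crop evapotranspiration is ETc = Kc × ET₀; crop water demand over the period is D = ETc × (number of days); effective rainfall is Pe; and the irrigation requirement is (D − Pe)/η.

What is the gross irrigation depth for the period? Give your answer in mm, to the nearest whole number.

ET₀ = 0.29 × (0.46 × 28.7 + 8.13) = 0.29 × 21.332 = 6.1863 mm/d
ETc = Kc × ET₀ = 0.98 × 6.1863 = 6.0626 mm/d
Crop demand D = ETc × 31 d = 6.0626 × 31 = 187.941 mm
Pe = 0.71 × 11.0 = 7.810 mm
D − Pe = 187.941 − 7.810 = 180.131 mm
Gross irrigation = 180.131 / 0.73 = 246.755 mm

247 mm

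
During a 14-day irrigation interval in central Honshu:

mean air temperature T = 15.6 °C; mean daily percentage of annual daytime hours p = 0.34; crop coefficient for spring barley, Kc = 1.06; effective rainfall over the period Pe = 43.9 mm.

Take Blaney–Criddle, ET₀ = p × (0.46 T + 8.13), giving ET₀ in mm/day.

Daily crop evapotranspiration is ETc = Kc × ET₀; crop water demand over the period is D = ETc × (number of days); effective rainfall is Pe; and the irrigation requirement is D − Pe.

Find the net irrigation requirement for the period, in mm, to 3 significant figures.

33.3 mm

ET₀ = 0.34 × (0.46 × 15.6 + 8.13) = 0.34 × 15.306 = 5.2040 mm/d
ETc = Kc × ET₀ = 1.06 × 5.2040 = 5.5162 mm/d
Crop demand D = ETc × 14 d = 5.5162 × 14 = 77.227 mm
D − Pe = 77.227 − 43.9 = 33.327 mm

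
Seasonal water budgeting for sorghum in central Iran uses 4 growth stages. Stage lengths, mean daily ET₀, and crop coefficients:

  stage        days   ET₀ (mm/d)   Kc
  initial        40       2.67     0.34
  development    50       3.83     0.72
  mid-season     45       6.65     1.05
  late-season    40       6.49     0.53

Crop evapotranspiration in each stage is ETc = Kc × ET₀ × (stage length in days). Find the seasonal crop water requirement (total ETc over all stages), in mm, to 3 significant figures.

initial: 0.34 × 2.67 × 40 = 36.31 mm
development: 0.72 × 3.83 × 50 = 137.88 mm
mid-season: 1.05 × 6.65 × 45 = 314.21 mm
late-season: 0.53 × 6.49 × 40 = 137.59 mm
Seasonal total = 625.99 mm

626 mm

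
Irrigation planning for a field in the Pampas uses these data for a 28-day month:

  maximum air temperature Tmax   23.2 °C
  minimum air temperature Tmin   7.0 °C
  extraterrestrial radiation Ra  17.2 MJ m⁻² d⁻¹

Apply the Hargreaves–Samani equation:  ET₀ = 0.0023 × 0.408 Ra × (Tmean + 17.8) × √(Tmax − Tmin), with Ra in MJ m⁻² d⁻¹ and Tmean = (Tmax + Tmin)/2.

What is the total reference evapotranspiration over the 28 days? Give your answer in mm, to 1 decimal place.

Tmean = (23.2 + 7.0)/2 = 15.10 °C
0.408 Ra = 0.408 × 17.2 = 7.0176 mm/d equivalent
ET₀ = 0.0023 × 7.0176 × (15.10 + 17.8) × √16.2 = 0.0023 × 7.0176 × 32.90 × 4.0249 = 2.1373 mm/d
Over 28 days: 2.1373 × 28 = 59.844 mm

59.8 mm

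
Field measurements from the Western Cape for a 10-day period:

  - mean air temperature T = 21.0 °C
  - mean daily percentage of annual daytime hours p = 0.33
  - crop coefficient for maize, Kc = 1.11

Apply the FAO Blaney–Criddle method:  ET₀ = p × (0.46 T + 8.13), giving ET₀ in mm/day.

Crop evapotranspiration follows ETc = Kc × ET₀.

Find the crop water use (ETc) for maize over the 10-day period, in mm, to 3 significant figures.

ET₀ = 0.33 × (0.46 × 21.0 + 8.13) = 0.33 × 17.790 = 5.8707 mm/d
ETc = Kc × ET₀ = 1.11 × 5.8707 = 6.5165 mm/d
Over 10 days: 6.5165 × 10 = 65.165 mm

65.2 mm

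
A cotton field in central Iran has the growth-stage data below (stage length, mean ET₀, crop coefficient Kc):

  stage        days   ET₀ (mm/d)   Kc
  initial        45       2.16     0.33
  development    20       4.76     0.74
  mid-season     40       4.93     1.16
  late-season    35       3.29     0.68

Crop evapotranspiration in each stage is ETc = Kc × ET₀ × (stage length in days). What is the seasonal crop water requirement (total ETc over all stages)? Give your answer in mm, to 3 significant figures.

initial: 0.33 × 2.16 × 45 = 32.08 mm
development: 0.74 × 4.76 × 20 = 70.45 mm
mid-season: 1.16 × 4.93 × 40 = 228.75 mm
late-season: 0.68 × 3.29 × 35 = 78.30 mm
Seasonal total = 409.58 mm

410 mm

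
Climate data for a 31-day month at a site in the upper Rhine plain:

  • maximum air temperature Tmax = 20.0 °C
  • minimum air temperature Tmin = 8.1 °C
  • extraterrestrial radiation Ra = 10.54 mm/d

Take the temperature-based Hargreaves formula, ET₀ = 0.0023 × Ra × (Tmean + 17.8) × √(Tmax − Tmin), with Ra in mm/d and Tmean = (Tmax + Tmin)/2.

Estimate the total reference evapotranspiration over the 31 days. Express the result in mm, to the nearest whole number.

Tmean = (20.0 + 8.1)/2 = 14.05 °C
ET₀ = 0.0023 × 10.54 × (14.05 + 17.8) × √11.9 = 0.0023 × 10.54 × 31.85 × 3.4496 = 2.6635 mm/d
Over 31 days: 2.6635 × 31 = 82.569 mm

83 mm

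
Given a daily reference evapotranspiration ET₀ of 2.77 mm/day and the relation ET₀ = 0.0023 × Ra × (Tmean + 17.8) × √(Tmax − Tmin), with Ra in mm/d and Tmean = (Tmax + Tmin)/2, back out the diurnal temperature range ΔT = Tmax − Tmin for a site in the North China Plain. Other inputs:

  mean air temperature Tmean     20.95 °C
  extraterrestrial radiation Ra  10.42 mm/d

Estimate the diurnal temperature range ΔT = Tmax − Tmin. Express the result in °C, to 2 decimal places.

√ΔT = ET₀ / [0.0023 × Ra × (Tmean+17.8)] = 2.77 / (0.0023 × 10.42 × 38.75) = 2.9827
ΔT = 2.9827² = 8.896 °C

8.90 °C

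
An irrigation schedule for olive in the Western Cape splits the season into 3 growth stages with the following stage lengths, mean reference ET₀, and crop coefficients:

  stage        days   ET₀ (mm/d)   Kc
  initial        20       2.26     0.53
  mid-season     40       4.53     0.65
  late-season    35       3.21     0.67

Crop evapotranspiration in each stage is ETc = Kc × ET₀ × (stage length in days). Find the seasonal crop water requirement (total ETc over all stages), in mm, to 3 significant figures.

217 mm

initial: 0.53 × 2.26 × 20 = 23.96 mm
mid-season: 0.65 × 4.53 × 40 = 117.78 mm
late-season: 0.67 × 3.21 × 35 = 75.27 mm
Seasonal total = 217.01 mm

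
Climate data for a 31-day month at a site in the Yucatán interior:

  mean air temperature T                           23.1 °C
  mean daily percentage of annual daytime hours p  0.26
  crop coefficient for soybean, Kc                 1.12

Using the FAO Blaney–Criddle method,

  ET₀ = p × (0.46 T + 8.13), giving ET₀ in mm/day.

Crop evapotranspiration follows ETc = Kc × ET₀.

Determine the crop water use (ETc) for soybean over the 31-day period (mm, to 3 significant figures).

169 mm

ET₀ = 0.26 × (0.46 × 23.1 + 8.13) = 0.26 × 18.756 = 4.8766 mm/d
ETc = Kc × ET₀ = 1.12 × 4.8766 = 5.4618 mm/d
Over 31 days: 5.4618 × 31 = 169.316 mm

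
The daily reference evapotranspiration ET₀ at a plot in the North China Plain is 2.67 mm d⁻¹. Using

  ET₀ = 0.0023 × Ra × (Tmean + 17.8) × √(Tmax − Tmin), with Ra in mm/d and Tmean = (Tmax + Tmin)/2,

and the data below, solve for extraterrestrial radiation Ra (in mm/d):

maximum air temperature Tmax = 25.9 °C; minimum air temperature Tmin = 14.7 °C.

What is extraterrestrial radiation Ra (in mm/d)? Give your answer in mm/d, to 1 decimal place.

Tmean = 20.30 °C; √ΔT = 3.3466
Ra = ET₀ / [0.0023 × (Tmean+17.8) × √ΔT] = 2.67 / (0.0023 × 38.10 × 3.3466) = 9.104 mm/d

9.1 mm/d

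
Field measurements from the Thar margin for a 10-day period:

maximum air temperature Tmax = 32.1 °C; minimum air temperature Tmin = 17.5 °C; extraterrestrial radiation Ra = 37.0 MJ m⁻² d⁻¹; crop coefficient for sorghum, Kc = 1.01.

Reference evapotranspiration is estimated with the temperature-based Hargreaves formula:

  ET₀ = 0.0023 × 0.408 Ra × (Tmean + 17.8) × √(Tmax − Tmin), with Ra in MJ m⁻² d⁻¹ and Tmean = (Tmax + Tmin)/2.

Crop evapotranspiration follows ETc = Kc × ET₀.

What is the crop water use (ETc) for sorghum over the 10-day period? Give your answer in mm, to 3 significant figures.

Tmean = (32.1 + 17.5)/2 = 24.80 °C
0.408 Ra = 0.408 × 37.0 = 15.0960 mm/d equivalent
ET₀ = 0.0023 × 15.0960 × (24.80 + 17.8) × √14.6 = 0.0023 × 15.0960 × 42.60 × 3.8210 = 5.6517 mm/d
ETc = Kc × ET₀ = 1.01 × 5.6517 = 5.7082 mm/d
Over 10 days: 5.7082 × 10 = 57.082 mm

57.1 mm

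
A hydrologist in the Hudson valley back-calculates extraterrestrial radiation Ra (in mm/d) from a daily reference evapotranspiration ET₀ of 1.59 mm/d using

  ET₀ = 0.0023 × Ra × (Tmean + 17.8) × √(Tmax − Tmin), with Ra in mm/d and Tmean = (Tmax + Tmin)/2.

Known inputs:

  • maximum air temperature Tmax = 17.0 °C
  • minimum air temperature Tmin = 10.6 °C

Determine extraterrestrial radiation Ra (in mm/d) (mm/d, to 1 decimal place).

8.6 mm/d

Tmean = 13.80 °C; √ΔT = 2.5298
Ra = ET₀ / [0.0023 × (Tmean+17.8) × √ΔT] = 1.59 / (0.0023 × 31.60 × 2.5298) = 8.648 mm/d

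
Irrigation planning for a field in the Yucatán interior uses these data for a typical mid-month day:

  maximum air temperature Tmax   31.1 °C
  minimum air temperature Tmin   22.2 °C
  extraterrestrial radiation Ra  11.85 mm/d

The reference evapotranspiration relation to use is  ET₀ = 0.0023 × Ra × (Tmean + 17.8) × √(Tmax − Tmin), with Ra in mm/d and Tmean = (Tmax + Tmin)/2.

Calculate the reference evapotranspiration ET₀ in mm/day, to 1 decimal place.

Tmean = (31.1 + 22.2)/2 = 26.65 °C
ET₀ = 0.0023 × 11.85 × (26.65 + 17.8) × √8.9 = 0.0023 × 11.85 × 44.45 × 2.9833 = 3.6142 mm/d

3.6 mm/day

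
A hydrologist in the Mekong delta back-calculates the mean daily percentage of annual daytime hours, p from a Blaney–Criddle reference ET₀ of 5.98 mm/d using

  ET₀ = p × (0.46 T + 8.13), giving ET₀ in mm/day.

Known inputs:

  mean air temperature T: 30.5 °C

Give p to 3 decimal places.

0.270

p = ET₀ / (0.46 T + 8.13) = 5.98 / (0.46 × 30.5 + 8.13) = 5.98 / 22.160 = 0.2699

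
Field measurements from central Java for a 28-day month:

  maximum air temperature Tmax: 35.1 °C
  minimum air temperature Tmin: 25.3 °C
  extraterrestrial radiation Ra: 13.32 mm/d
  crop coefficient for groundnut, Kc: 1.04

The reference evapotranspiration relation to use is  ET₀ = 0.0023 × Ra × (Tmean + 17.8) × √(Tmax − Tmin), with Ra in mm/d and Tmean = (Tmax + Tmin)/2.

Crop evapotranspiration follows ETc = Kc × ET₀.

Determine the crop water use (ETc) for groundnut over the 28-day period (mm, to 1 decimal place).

Tmean = (35.1 + 25.3)/2 = 30.20 °C
ET₀ = 0.0023 × 13.32 × (30.20 + 17.8) × √9.8 = 0.0023 × 13.32 × 48.00 × 3.1305 = 4.6035 mm/d
ETc = Kc × ET₀ = 1.04 × 4.6035 = 4.7876 mm/d
Over 28 days: 4.7876 × 28 = 134.053 mm

134.1 mm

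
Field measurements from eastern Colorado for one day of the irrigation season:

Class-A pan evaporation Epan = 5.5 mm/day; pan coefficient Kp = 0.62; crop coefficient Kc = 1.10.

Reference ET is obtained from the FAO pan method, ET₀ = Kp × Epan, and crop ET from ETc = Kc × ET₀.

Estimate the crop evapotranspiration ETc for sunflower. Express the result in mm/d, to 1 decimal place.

ET₀ = 0.62 × 5.5 = 3.4100 mm/d
ETc = Kc × ET₀ = 1.10 × 3.4100 = 3.7510 mm/d

3.8 mm/d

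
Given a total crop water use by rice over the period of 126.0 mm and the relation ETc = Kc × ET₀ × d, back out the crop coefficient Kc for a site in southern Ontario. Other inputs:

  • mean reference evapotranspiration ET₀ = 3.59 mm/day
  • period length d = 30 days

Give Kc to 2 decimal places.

ETc = Kc × ET₀ × d  ⇒  Kc = ETc / (ET₀ × d)
Kc = 126.0 / (3.59 × 30) = 126.0 / 107.70 = 1.1699

1.17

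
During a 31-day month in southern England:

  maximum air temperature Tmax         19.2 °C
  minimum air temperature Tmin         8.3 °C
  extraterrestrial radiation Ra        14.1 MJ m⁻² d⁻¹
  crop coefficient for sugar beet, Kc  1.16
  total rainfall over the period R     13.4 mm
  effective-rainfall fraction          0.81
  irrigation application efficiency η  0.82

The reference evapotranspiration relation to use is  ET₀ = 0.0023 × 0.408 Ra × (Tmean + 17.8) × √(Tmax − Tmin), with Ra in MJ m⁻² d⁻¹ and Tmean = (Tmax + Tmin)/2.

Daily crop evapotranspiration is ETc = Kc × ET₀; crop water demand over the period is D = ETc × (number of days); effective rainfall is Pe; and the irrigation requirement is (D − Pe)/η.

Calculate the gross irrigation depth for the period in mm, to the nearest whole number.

Tmean = (19.2 + 8.3)/2 = 13.75 °C
0.408 Ra = 0.408 × 14.1 = 5.7528 mm/d equivalent
ET₀ = 0.0023 × 5.7528 × (13.75 + 17.8) × √10.9 = 0.0023 × 5.7528 × 31.55 × 3.3015 = 1.3782 mm/d
ETc = Kc × ET₀ = 1.16 × 1.3782 = 1.5987 mm/d
Crop demand D = ETc × 31 d = 1.5987 × 31 = 49.560 mm
Pe = 0.81 × 13.4 = 10.854 mm
D − Pe = 49.560 − 10.854 = 38.706 mm
Gross irrigation = 38.706 / 0.82 = 47.202 mm

47 mm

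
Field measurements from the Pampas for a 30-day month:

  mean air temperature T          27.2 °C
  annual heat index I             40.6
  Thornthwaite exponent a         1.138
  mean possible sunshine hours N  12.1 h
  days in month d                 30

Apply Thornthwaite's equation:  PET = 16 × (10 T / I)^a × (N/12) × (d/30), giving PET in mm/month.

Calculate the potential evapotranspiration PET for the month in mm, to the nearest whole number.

141 mm

10T/I = 10 × 27.2 / 40.6 = 6.6995
(10T/I)^a = 6.6995^1.138 = 8.7104
Uncorrected PET = 16 × 8.7104 = 139.366 mm
Correction = (N/12)(d/30) = (12.1/12)(30/30) = 1.0083
PET = 139.366 × 1.0083 = 140.523 mm/month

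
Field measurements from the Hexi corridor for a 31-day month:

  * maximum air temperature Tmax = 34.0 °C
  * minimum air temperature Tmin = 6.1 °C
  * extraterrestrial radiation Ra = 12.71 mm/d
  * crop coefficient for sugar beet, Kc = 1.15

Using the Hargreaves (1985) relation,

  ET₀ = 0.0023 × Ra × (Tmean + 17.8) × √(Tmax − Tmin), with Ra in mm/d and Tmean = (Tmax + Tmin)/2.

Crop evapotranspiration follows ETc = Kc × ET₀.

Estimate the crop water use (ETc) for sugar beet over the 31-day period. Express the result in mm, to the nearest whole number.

Tmean = (34.0 + 6.1)/2 = 20.05 °C
ET₀ = 0.0023 × 12.71 × (20.05 + 17.8) × √27.9 = 0.0023 × 12.71 × 37.85 × 5.2820 = 5.8444 mm/d
ETc = Kc × ET₀ = 1.15 × 5.8444 = 6.7211 mm/d
Over 31 days: 6.7211 × 31 = 208.354 mm

208 mm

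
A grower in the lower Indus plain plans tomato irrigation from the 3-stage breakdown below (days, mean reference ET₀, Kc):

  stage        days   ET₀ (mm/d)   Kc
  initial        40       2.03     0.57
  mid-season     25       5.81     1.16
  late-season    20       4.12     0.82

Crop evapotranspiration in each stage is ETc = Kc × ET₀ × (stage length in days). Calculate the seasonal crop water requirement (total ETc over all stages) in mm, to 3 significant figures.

282 mm

initial: 0.57 × 2.03 × 40 = 46.28 mm
mid-season: 1.16 × 5.81 × 25 = 168.49 mm
late-season: 0.82 × 4.12 × 20 = 67.57 mm
Seasonal total = 282.34 mm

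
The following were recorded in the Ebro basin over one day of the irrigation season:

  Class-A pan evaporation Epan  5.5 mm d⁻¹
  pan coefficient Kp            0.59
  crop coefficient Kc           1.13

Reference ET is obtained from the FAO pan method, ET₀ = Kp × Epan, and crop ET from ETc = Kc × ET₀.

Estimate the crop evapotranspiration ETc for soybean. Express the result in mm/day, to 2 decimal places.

ET₀ = 0.59 × 5.5 = 3.2450 mm/d
ETc = Kc × ET₀ = 1.13 × 3.2450 = 3.6669 mm/d

3.67 mm/day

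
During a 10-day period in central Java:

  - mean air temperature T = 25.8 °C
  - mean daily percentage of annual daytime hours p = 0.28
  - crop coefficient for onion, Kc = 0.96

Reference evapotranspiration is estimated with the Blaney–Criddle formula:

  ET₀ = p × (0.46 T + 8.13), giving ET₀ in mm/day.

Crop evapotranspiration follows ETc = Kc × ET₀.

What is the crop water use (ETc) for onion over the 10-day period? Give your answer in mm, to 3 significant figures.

53.8 mm

ET₀ = 0.28 × (0.46 × 25.8 + 8.13) = 0.28 × 19.998 = 5.5994 mm/d
ETc = Kc × ET₀ = 0.96 × 5.5994 = 5.3754 mm/d
Over 10 days: 5.3754 × 10 = 53.754 mm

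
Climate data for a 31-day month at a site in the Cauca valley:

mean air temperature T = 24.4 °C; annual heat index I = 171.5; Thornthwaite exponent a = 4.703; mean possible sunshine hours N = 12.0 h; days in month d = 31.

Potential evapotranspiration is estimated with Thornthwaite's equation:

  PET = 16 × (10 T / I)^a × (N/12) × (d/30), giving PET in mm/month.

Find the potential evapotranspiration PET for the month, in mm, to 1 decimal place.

86.8 mm

10T/I = 10 × 24.4 / 171.5 = 1.4227
(10T/I)^a = 1.4227^4.703 = 5.2492
Uncorrected PET = 16 × 5.2492 = 83.987 mm
Correction = (N/12)(d/30) = (12.0/12)(31/30) = 1.0333
PET = 83.987 × 1.0333 = 86.784 mm/month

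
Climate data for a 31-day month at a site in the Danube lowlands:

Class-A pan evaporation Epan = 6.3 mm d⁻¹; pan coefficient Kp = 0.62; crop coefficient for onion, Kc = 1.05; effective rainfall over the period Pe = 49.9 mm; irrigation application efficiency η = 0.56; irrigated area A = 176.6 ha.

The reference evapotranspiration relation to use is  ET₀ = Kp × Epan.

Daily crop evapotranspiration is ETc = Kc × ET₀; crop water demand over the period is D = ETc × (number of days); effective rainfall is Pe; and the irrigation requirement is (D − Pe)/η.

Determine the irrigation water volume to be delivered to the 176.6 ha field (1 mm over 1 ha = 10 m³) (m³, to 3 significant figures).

244000 m³

ET₀ = 0.62 × 6.3 = 3.9060 mm/d
ETc = Kc × ET₀ = 1.05 × 3.9060 = 4.1013 mm/d
Crop demand D = ETc × 31 d = 4.1013 × 31 = 127.140 mm
D − Pe = 127.140 − 49.9 = 77.240 mm
Gross irrigation = 77.240 / 0.56 = 137.929 mm
Volume = 137.929 mm × 176.6 ha × 10 = 243582.6 m³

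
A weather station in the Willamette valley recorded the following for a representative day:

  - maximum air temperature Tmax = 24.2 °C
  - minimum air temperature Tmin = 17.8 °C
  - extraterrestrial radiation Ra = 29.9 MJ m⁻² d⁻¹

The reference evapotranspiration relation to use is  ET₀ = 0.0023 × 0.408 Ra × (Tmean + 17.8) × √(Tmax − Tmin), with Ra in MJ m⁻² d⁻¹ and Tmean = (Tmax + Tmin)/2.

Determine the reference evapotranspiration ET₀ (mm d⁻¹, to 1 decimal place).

Tmean = (24.2 + 17.8)/2 = 21.00 °C
0.408 Ra = 0.408 × 29.9 = 12.1992 mm/d equivalent
ET₀ = 0.0023 × 12.1992 × (21.00 + 17.8) × √6.4 = 0.0023 × 12.1992 × 38.80 × 2.5298 = 2.7541 mm/d

2.8 mm d⁻¹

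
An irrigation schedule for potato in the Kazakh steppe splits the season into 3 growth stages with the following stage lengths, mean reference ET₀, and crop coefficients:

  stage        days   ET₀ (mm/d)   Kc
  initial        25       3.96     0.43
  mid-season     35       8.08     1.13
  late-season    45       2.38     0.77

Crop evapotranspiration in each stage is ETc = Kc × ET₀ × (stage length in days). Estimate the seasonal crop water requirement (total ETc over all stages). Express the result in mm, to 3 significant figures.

initial: 0.43 × 3.96 × 25 = 42.57 mm
mid-season: 1.13 × 8.08 × 35 = 319.56 mm
late-season: 0.77 × 2.38 × 45 = 82.47 mm
Seasonal total = 444.60 mm

445 mm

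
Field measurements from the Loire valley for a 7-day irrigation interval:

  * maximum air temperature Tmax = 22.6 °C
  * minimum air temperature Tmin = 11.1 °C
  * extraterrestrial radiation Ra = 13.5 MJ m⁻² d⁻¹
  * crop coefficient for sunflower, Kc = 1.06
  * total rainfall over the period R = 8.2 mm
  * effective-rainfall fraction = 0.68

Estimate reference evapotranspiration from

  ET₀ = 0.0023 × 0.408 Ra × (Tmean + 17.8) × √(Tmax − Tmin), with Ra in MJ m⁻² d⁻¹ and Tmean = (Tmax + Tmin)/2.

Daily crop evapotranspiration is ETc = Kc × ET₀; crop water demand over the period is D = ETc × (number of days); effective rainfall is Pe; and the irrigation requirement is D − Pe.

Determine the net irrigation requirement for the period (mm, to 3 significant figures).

5.47 mm

Tmean = (22.6 + 11.1)/2 = 16.85 °C
0.408 Ra = 0.408 × 13.5 = 5.5080 mm/d equivalent
ET₀ = 0.0023 × 5.5080 × (16.85 + 17.8) × √11.5 = 0.0023 × 5.5080 × 34.65 × 3.3912 = 1.4886 mm/d
ETc = Kc × ET₀ = 1.06 × 1.4886 = 1.5779 mm/d
Crop demand D = ETc × 7 d = 1.5779 × 7 = 11.045 mm
Pe = 0.68 × 8.2 = 5.576 mm
D − Pe = 11.045 − 5.576 = 5.469 mm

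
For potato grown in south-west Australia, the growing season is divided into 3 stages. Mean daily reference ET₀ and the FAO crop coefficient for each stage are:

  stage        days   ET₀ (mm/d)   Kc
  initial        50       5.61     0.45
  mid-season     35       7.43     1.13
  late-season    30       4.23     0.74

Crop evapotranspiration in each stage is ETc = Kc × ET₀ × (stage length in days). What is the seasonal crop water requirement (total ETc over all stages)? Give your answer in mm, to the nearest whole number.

initial: 0.45 × 5.61 × 50 = 126.23 mm
mid-season: 1.13 × 7.43 × 35 = 293.86 mm
late-season: 0.74 × 4.23 × 30 = 93.91 mm
Seasonal total = 514.00 mm

514 mm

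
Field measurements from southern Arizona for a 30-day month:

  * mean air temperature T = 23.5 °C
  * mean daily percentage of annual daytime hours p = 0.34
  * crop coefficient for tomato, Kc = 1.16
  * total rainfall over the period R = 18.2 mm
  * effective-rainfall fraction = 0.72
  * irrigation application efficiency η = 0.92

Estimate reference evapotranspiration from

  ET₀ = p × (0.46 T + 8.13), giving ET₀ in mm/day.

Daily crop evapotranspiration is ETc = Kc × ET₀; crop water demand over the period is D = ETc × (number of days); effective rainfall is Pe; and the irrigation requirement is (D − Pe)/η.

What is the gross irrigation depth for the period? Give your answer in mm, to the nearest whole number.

229 mm

ET₀ = 0.34 × (0.46 × 23.5 + 8.13) = 0.34 × 18.940 = 6.4396 mm/d
ETc = Kc × ET₀ = 1.16 × 6.4396 = 7.4699 mm/d
Crop demand D = ETc × 30 d = 7.4699 × 30 = 224.097 mm
Pe = 0.72 × 18.2 = 13.104 mm
D − Pe = 224.097 − 13.104 = 210.993 mm
Gross irrigation = 210.993 / 0.92 = 229.340 mm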